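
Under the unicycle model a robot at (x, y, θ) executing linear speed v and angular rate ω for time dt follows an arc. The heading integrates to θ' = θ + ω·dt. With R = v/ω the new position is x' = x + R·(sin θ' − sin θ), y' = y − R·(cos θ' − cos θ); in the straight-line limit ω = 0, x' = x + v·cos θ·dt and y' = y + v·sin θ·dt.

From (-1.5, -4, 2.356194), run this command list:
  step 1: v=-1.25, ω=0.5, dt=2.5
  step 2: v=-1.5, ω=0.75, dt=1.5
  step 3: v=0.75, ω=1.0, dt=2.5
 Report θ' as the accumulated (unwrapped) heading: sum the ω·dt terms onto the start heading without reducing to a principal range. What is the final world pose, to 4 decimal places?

(3.8505, -3.0650, 7.2312)

step 1: θ'=3.6062 (R=-2.5000) → pose (1.3879, -4.4672, 3.6062)
step 2: θ'=4.7312 (R=-2.0000) → pose (2.4914, -2.6416, 4.7312)
step 3: θ'=7.2312 (R=0.7500) → pose (3.8505, -3.0650, 7.2312)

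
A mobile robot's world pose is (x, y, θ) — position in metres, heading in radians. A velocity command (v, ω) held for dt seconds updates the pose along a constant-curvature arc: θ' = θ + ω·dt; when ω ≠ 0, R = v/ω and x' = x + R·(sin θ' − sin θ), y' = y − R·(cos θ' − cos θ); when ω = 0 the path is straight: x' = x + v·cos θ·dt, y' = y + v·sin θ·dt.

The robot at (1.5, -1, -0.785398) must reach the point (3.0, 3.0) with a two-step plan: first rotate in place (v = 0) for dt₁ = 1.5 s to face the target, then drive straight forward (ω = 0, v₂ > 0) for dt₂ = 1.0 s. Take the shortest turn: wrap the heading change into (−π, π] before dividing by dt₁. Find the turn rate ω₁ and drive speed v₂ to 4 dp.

ω₁ = 1.3316, v₂ = 4.2720

heading to target = atan2(3−-1, 3−1.5) = 1.2120
Δθ = wrap(1.2120 − -0.7854) = 1.9974; ω₁ = Δθ/dt₁ = 1.3316
distance = √((3−1.5)² + (3−-1)²) = 4.2720; v₂ = distance/dt₂ = 4.2720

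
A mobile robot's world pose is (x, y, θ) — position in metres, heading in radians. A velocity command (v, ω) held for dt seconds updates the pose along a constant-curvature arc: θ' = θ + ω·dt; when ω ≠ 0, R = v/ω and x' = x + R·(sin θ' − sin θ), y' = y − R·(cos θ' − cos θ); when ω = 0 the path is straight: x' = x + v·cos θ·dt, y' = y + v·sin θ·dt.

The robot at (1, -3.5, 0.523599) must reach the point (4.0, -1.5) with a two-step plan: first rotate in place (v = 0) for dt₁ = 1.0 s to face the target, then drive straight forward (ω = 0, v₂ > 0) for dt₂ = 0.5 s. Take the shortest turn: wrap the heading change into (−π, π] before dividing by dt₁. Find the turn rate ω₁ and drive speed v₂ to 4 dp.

heading to target = atan2(-1.5−-3.5, 4−1) = 0.5880
Δθ = wrap(0.5880 − 0.5236) = 0.0644; ω₁ = Δθ/dt₁ = 0.0644
distance = √((4−1)² + (-1.5−-3.5)²) = 3.6056; v₂ = distance/dt₂ = 7.2111

ω₁ = 0.0644, v₂ = 7.2111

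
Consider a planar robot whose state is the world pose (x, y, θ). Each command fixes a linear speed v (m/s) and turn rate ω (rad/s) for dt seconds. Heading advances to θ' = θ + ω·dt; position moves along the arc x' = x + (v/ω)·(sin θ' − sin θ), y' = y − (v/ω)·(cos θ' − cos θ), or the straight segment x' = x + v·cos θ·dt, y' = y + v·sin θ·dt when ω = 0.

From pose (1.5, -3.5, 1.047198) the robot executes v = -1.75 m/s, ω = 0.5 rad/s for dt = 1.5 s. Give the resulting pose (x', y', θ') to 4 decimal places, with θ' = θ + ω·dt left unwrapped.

(1.1204, -6.0357, 1.7972)

θ' = 1.0472 + 0.5·1.5 = 1.7972
R = v/ω = -1.75/0.5 = -3.5000
x' = 1.5 + -3.5000·(sin 1.7972 − sin 1.0472) = 1.1204
y' = -3.5 − -3.5000·(cos 1.7972 − cos 1.0472) = -6.0357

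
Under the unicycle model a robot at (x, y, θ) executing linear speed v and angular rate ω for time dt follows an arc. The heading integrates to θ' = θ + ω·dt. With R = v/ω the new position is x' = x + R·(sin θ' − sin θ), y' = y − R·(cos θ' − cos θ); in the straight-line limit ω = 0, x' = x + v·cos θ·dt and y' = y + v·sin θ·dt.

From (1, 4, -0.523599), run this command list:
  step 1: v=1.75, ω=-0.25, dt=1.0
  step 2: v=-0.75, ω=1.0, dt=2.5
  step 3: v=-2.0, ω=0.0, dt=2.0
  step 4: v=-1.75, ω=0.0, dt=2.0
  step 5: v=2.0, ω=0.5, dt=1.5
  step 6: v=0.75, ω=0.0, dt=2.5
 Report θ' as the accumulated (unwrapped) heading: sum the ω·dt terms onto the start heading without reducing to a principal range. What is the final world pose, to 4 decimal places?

(-0.6697, -1.4320, 2.4764)

step 1: θ'=-0.7736 (R=-7.0000) → pose (2.3910, 2.9456, -0.7736)
step 2: θ'=1.7264 (R=-0.7500) → pose (1.1260, 2.2928, 1.7264)
step 3: θ'=1.7264 (straight) → pose (1.7459, -1.6588, 1.7264)
step 4: θ'=1.7264 (straight) → pose (2.2884, -5.1165, 1.7264)
step 5: θ'=2.4764 (R=4.0000) → pose (0.8055, -2.5893, 2.4764)
step 6: θ'=2.4764 (straight) → pose (-0.6697, -1.4320, 2.4764)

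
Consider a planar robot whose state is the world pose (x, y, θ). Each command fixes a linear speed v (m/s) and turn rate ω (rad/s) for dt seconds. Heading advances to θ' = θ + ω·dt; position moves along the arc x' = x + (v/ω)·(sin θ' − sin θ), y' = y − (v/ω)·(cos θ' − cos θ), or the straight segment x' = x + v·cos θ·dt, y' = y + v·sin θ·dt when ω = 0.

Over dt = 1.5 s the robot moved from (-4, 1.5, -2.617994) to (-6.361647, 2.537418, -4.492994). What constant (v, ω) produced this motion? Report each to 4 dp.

Δθ = -4.492994 − -2.617994 = -1.875000
ω = Δθ/dt = -1.875000/1.5 = -1.2500
R = Δx/(sin θ' − sin θ) = -1.6000
v = R·ω = -1.6000·-1.2500 = 2.0000

v = 2.0000, ω = -1.2500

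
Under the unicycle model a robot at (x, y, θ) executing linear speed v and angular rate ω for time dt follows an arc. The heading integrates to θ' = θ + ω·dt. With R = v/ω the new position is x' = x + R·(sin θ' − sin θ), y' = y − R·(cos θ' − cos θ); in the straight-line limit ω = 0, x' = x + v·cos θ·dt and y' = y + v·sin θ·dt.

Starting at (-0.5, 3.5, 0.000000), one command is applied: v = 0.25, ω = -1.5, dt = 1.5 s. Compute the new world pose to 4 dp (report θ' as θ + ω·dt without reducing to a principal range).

θ' = 0.0000 + -1.5·1.5 = -2.2500
R = v/ω = 0.25/-1.5 = -0.1667
x' = -0.5 + -0.1667·(sin -2.2500 − sin 0.0000) = -0.3703
y' = 3.5 − -0.1667·(cos -2.2500 − cos 0.0000) = 3.2286

(-0.3703, 3.2286, -2.2500)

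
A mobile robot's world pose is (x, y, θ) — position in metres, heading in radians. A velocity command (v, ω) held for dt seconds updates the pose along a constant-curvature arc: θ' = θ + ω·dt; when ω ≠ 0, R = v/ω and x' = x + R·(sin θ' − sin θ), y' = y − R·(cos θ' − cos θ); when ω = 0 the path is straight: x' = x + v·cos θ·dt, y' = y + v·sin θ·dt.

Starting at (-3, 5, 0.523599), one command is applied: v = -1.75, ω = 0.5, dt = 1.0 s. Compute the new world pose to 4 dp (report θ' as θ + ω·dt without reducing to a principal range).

(-4.2390, 3.7899, 1.0236)

θ' = 0.5236 + 0.5·1.0 = 1.0236
R = v/ω = -1.75/0.5 = -3.5000
x' = -3 + -3.5000·(sin 1.0236 − sin 0.5236) = -4.2390
y' = 5 − -3.5000·(cos 1.0236 − cos 0.5236) = 3.7899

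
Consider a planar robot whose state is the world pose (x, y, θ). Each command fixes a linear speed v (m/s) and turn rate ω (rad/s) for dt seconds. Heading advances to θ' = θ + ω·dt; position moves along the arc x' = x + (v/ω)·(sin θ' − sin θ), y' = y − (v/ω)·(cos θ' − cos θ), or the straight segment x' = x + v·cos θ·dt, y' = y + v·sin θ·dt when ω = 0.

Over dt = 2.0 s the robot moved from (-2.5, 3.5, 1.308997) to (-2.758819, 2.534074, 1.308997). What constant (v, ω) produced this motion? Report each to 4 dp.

Δθ = 1.308997 − 1.308997 = 0.000000
ω = Δθ/dt = 0.000000/2.0 = 0.0000
ω = 0 → v = (Δx·cos θ + Δy·sin θ)/dt = -0.5000

v = -0.5000, ω = 0.0000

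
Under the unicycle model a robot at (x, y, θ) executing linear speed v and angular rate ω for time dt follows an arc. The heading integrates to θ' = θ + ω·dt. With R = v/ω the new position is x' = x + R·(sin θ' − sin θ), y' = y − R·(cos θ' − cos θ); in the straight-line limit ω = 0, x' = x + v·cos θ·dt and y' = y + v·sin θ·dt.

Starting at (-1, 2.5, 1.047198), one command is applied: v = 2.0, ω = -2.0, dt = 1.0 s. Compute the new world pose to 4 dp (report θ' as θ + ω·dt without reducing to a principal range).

(0.6811, 2.5794, -0.9528)

θ' = 1.0472 + -2.0·1.0 = -0.9528
R = v/ω = 2.0/-2.0 = -1.0000
x' = -1 + -1.0000·(sin -0.9528 − sin 1.0472) = 0.6811
y' = 2.5 − -1.0000·(cos -0.9528 − cos 1.0472) = 2.5794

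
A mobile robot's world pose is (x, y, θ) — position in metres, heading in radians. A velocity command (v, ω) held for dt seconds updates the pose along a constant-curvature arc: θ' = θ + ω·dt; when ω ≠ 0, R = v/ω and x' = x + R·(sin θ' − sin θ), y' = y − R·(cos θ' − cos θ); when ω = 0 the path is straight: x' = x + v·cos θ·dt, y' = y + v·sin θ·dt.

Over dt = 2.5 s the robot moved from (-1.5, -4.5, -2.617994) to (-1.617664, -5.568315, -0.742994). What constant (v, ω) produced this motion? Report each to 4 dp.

v = 0.5000, ω = 0.7500

Δθ = -0.742994 − -2.617994 = 1.875000
ω = Δθ/dt = 1.875000/2.5 = 0.7500
R = −Δy/(cos θ' − cos θ) = 0.6667
v = R·ω = 0.6667·0.7500 = 0.5000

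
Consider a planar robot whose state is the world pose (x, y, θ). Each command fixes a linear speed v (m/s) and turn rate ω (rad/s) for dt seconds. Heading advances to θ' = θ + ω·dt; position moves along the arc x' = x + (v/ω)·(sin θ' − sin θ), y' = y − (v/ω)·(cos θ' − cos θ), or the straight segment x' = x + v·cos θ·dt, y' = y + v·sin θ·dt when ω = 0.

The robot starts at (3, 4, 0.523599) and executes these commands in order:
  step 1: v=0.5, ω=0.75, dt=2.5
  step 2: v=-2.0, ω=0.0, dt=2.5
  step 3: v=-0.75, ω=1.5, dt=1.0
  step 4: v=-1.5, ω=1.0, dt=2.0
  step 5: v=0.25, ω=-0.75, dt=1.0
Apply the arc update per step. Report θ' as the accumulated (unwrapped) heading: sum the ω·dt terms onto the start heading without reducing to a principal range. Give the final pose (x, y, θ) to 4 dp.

step 1: θ'=2.3986 (R=0.6667) → pose (3.1177, 5.0683, 2.3986)
step 2: θ'=2.3986 (straight) → pose (6.7999, 1.6858, 2.3986)
step 3: θ'=3.8986 (R=-0.5000) → pose (7.4815, 1.6906, 3.8986)
step 4: θ'=5.8986 (R=-1.5000) → pose (7.0142, 4.1714, 5.8986)
step 5: θ'=5.1486 (R=-0.3333) → pose (7.1912, 4.0032, 5.1486)

(7.1912, 4.0032, 5.1486)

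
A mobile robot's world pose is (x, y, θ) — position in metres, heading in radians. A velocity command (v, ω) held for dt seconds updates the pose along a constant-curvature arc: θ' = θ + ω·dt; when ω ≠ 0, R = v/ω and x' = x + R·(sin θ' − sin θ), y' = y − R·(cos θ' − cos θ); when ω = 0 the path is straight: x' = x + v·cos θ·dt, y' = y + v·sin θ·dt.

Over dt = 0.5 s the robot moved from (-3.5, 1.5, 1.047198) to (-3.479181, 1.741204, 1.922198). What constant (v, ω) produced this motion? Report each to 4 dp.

v = 0.5000, ω = 1.7500

Δθ = 1.922198 − 1.047198 = 0.875000
ω = Δθ/dt = 0.875000/0.5 = 1.7500
R = −Δy/(cos θ' − cos θ) = 0.2857
v = R·ω = 0.2857·1.7500 = 0.5000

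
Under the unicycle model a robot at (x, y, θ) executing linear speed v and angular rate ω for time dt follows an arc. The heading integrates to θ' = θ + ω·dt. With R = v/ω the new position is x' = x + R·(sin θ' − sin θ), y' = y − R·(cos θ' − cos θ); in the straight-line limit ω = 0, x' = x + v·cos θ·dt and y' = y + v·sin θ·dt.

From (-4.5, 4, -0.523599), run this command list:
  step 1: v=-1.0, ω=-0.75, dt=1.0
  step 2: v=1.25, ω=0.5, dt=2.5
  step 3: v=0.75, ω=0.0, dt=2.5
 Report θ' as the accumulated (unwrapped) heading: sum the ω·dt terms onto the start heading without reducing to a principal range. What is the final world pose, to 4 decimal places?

(-0.9023, 2.9528, -0.0236)

step 1: θ'=-1.2736 (R=1.3333) → pose (-5.1082, 4.7642, -1.2736)
step 2: θ'=-0.0236 (R=2.5000) → pose (-2.7768, 2.9970, -0.0236)
step 3: θ'=-0.0236 (straight) → pose (-0.9023, 2.9528, -0.0236)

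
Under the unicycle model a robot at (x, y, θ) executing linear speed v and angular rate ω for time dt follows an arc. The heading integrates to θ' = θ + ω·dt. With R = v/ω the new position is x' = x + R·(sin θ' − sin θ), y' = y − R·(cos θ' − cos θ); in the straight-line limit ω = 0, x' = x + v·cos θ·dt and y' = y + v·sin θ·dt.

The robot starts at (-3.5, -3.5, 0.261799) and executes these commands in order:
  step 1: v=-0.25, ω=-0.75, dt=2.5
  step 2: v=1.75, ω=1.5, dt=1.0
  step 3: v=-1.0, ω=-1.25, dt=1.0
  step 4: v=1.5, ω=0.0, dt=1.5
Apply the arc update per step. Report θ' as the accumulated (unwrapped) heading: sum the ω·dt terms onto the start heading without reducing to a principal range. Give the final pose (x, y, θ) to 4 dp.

step 1: θ'=-1.6132 (R=0.3333) → pose (-3.9193, -3.1639, -1.6132)
step 2: θ'=-0.1132 (R=1.1667) → pose (-2.8855, -4.3726, -0.1132)
step 3: θ'=-1.3632 (R=0.8000) → pose (-3.5779, -3.7426, -1.3632)
step 4: θ'=-1.3632 (straight) → pose (-3.1142, -5.9442, -1.3632)

(-3.1142, -5.9442, -1.3632)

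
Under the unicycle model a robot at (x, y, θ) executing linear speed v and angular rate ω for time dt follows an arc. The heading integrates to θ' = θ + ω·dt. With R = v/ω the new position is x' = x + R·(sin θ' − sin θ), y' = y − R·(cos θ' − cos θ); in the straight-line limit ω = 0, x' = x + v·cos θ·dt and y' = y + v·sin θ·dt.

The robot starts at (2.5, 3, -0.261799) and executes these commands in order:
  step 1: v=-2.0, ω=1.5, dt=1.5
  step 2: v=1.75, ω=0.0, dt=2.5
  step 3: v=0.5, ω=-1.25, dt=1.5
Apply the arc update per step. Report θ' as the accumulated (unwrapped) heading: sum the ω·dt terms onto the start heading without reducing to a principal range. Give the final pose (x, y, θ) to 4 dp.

(-0.5171, 5.7306, 0.1132)

step 1: θ'=1.9882 (R=-1.3333) → pose (0.9360, 1.1716, 1.9882)
step 2: θ'=1.9882 (straight) → pose (-0.8375, 5.1710, 1.9882)
step 3: θ'=0.1132 (R=-0.4000) → pose (-0.5171, 5.7306, 0.1132)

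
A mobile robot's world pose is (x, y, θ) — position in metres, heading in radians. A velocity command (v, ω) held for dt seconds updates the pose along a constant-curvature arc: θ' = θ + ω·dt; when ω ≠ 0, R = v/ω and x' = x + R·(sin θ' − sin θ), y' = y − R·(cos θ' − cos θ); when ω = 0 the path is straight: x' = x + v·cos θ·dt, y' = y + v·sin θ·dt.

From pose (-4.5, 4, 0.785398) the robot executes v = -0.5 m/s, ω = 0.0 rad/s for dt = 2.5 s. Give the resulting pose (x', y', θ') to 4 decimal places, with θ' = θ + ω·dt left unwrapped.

θ' = 0.7854 + 0.0·2.5 = 0.7854
ω = 0 → straight: x' = -4.5 + -0.5·cos(0.7854)·2.5 = -5.3839
y' = 4 + -0.5·sin(0.7854)·2.5 = 3.1161

(-5.3839, 3.1161, 0.7854)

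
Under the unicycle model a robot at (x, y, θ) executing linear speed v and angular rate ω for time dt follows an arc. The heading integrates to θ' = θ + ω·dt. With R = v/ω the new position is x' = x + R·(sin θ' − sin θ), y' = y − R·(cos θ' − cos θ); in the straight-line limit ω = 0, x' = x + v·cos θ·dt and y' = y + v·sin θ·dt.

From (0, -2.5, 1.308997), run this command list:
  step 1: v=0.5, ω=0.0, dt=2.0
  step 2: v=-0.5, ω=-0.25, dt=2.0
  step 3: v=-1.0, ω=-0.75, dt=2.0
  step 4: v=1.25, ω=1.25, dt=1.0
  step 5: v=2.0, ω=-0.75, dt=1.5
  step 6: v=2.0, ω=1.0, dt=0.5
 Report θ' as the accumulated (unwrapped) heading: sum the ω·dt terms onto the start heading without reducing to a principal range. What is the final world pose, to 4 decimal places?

step 1: θ'=1.3090 (straight) → pose (0.2588, -1.5341, 1.3090)
step 2: θ'=0.8090 (R=2.0000) → pose (-0.2258, -2.3969, 0.8090)
step 3: θ'=-0.6910 (R=1.3333) → pose (-2.0404, -2.5041, -0.6910)
step 4: θ'=0.5590 (R=1.0000) → pose (-0.8727, -2.5812, 0.5590)
step 5: θ'=-0.5660 (R=-2.6667) → pose (1.9715, -2.5912, -0.5660)
step 6: θ'=-0.0660 (R=2.0000) → pose (2.9121, -2.8987, -0.0660)

(2.9121, -2.8987, -0.0660)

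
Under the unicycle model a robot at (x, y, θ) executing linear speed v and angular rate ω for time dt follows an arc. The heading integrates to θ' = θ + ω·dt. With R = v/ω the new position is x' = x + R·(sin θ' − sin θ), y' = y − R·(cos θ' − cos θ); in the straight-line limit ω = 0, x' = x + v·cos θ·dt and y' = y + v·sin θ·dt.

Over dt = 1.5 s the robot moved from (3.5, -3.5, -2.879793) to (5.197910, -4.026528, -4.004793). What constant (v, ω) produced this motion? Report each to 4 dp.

v = -1.2500, ω = -0.7500

Δθ = -4.004793 − -2.879793 = -1.125000
ω = Δθ/dt = -1.125000/1.5 = -0.7500
R = Δx/(sin θ' − sin θ) = 1.6667
v = R·ω = 1.6667·-0.7500 = -1.2500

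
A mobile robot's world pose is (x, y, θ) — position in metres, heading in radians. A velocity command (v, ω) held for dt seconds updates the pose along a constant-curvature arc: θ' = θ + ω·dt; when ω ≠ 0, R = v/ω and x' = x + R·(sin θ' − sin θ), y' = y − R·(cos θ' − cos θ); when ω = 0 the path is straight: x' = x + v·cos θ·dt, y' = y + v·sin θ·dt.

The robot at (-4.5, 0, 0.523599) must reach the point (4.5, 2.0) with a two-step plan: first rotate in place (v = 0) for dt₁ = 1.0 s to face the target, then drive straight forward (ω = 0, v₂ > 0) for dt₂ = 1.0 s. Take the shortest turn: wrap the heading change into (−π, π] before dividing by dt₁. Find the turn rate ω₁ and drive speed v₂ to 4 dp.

ω₁ = -0.3049, v₂ = 9.2195

heading to target = atan2(2−0, 4.5−-4.5) = 0.2187
Δθ = wrap(0.2187 − 0.5236) = -0.3049; ω₁ = Δθ/dt₁ = -0.3049
distance = √((4.5−-4.5)² + (2−0)²) = 9.2195; v₂ = distance/dt₂ = 9.2195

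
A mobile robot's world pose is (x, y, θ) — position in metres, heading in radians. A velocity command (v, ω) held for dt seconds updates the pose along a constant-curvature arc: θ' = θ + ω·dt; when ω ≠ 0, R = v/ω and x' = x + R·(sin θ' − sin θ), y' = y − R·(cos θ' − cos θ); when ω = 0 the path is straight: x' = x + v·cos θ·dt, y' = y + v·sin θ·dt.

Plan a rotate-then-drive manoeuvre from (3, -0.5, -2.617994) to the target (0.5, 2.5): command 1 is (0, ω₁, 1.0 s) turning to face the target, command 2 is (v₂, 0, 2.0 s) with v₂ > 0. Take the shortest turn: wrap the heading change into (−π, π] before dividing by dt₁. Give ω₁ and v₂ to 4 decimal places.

heading to target = atan2(2.5−-0.5, 0.5−3) = 2.2655
Δθ = wrap(2.2655 − -2.6180) = -1.3997; ω₁ = Δθ/dt₁ = -1.3997
distance = √((0.5−3)² + (2.5−-0.5)²) = 3.9051; v₂ = distance/dt₂ = 1.9526

ω₁ = -1.3997, v₂ = 1.9526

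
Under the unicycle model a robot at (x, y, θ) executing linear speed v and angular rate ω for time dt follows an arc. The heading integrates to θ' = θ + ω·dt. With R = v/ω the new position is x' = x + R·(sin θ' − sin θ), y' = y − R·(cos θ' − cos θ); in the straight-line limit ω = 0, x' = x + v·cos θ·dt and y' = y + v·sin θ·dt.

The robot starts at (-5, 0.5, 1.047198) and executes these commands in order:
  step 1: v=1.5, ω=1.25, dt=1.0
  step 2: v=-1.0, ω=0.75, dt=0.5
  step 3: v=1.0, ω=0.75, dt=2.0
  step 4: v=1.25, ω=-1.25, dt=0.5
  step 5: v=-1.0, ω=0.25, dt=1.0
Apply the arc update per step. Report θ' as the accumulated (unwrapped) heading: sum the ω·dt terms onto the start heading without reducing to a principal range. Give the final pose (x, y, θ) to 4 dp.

step 1: θ'=2.2972 (R=1.2000) → pose (-5.1421, 1.8970, 2.2972)
step 2: θ'=2.6722 (R=-1.3333) → pose (-4.7485, 1.5935, 2.6722)
step 3: θ'=4.1722 (R=1.3333) → pose (-6.4951, 1.0901, 4.1722)
step 4: θ'=3.5472 (R=-1.0000) → pose (-6.9582, 0.6855, 3.5472)
step 5: θ'=3.7972 (R=-4.0000) → pose (-6.0979, 1.1903, 3.7972)

(-6.0979, 1.1903, 3.7972)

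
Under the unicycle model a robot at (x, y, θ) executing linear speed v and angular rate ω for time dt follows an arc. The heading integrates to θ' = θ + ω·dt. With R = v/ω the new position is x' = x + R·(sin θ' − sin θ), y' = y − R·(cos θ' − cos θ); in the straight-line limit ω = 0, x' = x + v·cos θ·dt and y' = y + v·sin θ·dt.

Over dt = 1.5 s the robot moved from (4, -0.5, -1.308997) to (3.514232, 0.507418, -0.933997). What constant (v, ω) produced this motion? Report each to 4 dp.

Δθ = -0.933997 − -1.308997 = 0.375000
ω = Δθ/dt = 0.375000/1.5 = 0.2500
R = −Δy/(cos θ' − cos θ) = -3.0000
v = R·ω = -3.0000·0.2500 = -0.7500

v = -0.7500, ω = 0.2500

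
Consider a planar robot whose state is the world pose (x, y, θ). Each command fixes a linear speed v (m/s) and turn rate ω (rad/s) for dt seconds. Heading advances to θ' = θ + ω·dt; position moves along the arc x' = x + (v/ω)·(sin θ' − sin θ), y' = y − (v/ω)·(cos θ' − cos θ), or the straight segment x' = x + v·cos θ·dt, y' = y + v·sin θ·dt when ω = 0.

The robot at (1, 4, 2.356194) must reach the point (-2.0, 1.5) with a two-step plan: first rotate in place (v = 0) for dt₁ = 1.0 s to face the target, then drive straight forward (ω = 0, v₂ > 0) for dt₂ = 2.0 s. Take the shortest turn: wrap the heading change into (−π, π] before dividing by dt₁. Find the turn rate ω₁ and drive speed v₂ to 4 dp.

ω₁ = 1.4801, v₂ = 1.9526

heading to target = atan2(1.5−4, -2−1) = -2.4469
Δθ = wrap(-2.4469 − 2.3562) = 1.4801; ω₁ = Δθ/dt₁ = 1.4801
distance = √((-2−1)² + (1.5−4)²) = 3.9051; v₂ = distance/dt₂ = 1.9526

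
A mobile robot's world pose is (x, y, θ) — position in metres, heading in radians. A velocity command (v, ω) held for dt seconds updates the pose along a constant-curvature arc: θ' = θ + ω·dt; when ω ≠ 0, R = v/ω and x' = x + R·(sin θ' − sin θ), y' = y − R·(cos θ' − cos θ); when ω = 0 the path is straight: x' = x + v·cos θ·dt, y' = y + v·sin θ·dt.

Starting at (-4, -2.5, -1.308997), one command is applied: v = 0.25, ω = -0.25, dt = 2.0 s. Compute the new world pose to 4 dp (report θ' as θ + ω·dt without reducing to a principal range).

(-3.9942, -2.9948, -1.8090)

θ' = -1.3090 + -0.25·2.0 = -1.8090
R = v/ω = 0.25/-0.25 = -1.0000
x' = -4 + -1.0000·(sin -1.8090 − sin -1.3090) = -3.9942
y' = -2.5 − -1.0000·(cos -1.8090 − cos -1.3090) = -2.9948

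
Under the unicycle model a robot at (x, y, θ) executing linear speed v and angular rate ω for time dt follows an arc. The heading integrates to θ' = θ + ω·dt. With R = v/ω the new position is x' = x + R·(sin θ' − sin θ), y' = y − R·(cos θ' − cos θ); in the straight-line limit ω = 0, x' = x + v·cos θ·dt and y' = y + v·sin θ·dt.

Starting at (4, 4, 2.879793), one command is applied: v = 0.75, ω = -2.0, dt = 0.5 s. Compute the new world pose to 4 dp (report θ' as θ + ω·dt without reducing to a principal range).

θ' = 2.8798 + -2.0·0.5 = 1.8798
R = v/ω = 0.75/-2.0 = -0.3750
x' = 4 + -0.3750·(sin 1.8798 − sin 2.8798) = 3.7398
y' = 4 − -0.3750·(cos 1.8798 − cos 2.8798) = 4.2482

(3.7398, 4.2482, 1.8798)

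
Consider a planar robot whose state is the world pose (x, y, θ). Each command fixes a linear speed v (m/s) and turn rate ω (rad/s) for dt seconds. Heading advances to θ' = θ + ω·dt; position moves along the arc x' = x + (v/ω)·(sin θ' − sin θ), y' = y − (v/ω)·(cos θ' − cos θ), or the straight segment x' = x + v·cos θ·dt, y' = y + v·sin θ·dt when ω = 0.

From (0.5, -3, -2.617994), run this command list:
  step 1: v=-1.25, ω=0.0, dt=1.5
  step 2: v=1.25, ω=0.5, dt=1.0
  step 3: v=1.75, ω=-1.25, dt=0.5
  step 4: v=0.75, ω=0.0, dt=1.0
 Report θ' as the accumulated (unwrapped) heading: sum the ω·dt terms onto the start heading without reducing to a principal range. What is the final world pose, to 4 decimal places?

(-0.1046, -3.7798, -2.7430)

step 1: θ'=-2.6180 (straight) → pose (2.1238, -2.0625, -2.6180)
step 2: θ'=-2.1180 (R=2.5000) → pose (1.2388, -2.9268, -2.1180)
step 3: θ'=-2.7430 (R=-1.4000) → pose (0.5866, -3.4887, -2.7430)
step 4: θ'=-2.7430 (straight) → pose (-0.1046, -3.7798, -2.7430)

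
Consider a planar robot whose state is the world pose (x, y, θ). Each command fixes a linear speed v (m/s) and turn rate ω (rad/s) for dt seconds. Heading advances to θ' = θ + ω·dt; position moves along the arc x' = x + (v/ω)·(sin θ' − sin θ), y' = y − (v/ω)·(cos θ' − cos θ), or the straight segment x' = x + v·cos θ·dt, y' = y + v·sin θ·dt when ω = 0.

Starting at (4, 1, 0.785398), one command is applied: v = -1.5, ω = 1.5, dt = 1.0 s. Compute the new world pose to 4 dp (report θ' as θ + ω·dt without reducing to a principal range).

(3.9518, -0.3624, 2.2854)

θ' = 0.7854 + 1.5·1.0 = 2.2854
R = v/ω = -1.5/1.5 = -1.0000
x' = 4 + -1.0000·(sin 2.2854 − sin 0.7854) = 3.9518
y' = 1 − -1.0000·(cos 2.2854 − cos 0.7854) = -0.3624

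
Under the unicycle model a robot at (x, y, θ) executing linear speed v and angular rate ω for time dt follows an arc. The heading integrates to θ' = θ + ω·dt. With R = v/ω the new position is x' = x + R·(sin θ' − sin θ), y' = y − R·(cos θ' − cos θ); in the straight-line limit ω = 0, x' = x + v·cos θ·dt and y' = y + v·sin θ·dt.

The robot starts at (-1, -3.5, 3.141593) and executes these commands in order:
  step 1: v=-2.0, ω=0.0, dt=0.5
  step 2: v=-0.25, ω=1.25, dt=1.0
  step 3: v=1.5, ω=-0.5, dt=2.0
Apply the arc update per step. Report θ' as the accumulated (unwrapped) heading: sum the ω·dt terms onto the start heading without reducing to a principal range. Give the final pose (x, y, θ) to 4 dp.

(-1.9149, -5.3238, 3.3916)

step 1: θ'=3.1416 (straight) → pose (0.0000, -3.5000, 3.1416)
step 2: θ'=4.3916 (R=-0.2000) → pose (0.1898, -3.3631, 4.3916)
step 3: θ'=3.3916 (R=-3.0000) → pose (-1.9149, -5.3238, 3.3916)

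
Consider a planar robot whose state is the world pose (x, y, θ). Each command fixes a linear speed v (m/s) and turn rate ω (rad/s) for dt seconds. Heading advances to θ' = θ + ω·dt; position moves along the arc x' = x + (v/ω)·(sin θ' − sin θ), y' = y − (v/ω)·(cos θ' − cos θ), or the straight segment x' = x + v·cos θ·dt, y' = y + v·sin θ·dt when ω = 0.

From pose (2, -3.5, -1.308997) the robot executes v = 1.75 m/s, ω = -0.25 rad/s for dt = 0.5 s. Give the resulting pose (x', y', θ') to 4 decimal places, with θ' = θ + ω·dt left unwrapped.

(2.1731, -4.3571, -1.4340)

θ' = -1.3090 + -0.25·0.5 = -1.4340
R = v/ω = 1.75/-0.25 = -7.0000
x' = 2 + -7.0000·(sin -1.4340 − sin -1.3090) = 2.1731
y' = -3.5 − -7.0000·(cos -1.4340 − cos -1.3090) = -4.3571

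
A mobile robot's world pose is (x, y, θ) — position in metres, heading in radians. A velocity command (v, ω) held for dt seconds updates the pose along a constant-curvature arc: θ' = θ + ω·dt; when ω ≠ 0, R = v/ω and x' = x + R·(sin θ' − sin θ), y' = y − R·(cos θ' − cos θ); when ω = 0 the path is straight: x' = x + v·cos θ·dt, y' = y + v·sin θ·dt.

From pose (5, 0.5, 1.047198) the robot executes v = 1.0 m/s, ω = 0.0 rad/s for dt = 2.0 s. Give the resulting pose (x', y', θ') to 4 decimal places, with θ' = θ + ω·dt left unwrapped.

(6.0000, 2.2321, 1.0472)

θ' = 1.0472 + 0.0·2.0 = 1.0472
ω = 0 → straight: x' = 5 + 1.0·cos(1.0472)·2.0 = 6.0000
y' = 0.5 + 1.0·sin(1.0472)·2.0 = 2.2321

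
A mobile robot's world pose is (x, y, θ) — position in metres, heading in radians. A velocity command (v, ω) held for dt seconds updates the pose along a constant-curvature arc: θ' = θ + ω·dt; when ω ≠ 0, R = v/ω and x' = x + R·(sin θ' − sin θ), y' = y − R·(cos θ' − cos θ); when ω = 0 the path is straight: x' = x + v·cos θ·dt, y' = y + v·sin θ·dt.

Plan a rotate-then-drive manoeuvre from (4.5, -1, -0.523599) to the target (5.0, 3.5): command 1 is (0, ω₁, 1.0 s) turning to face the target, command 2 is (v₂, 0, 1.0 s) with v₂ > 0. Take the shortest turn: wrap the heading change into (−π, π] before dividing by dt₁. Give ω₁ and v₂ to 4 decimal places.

heading to target = atan2(3.5−-1, 5−4.5) = 1.4601
Δθ = wrap(1.4601 − -0.5236) = 1.9837; ω₁ = Δθ/dt₁ = 1.9837
distance = √((5−4.5)² + (3.5−-1)²) = 4.5277; v₂ = distance/dt₂ = 4.5277

ω₁ = 1.9837, v₂ = 4.5277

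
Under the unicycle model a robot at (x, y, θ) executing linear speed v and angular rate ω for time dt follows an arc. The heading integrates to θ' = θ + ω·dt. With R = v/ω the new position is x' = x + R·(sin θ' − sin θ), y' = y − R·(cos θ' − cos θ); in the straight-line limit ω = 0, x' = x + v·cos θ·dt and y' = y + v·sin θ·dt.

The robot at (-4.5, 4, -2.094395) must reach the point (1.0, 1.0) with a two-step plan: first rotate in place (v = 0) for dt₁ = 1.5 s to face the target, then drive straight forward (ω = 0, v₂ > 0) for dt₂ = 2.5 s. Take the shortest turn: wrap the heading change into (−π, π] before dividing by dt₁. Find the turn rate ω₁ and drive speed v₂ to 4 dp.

heading to target = atan2(1−4, 1−-4.5) = -0.4993
Δθ = wrap(-0.4993 − -2.0944) = 1.5950; ω₁ = Δθ/dt₁ = 1.0634
distance = √((1−-4.5)² + (1−4)²) = 6.2650; v₂ = distance/dt₂ = 2.5060

ω₁ = 1.0634, v₂ = 2.5060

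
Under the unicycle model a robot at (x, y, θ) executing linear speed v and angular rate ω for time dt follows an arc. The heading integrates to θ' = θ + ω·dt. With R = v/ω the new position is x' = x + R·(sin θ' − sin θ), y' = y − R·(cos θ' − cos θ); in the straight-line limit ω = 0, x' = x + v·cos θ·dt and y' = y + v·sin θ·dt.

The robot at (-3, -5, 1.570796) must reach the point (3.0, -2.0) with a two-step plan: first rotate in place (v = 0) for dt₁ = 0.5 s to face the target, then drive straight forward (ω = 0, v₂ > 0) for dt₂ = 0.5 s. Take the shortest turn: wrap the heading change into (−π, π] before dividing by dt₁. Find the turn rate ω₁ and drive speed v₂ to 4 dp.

ω₁ = -2.2143, v₂ = 13.4164

heading to target = atan2(-2−-5, 3−-3) = 0.4636
Δθ = wrap(0.4636 − 1.5708) = -1.1071; ω₁ = Δθ/dt₁ = -2.2143
distance = √((3−-3)² + (-2−-5)²) = 6.7082; v₂ = distance/dt₂ = 13.4164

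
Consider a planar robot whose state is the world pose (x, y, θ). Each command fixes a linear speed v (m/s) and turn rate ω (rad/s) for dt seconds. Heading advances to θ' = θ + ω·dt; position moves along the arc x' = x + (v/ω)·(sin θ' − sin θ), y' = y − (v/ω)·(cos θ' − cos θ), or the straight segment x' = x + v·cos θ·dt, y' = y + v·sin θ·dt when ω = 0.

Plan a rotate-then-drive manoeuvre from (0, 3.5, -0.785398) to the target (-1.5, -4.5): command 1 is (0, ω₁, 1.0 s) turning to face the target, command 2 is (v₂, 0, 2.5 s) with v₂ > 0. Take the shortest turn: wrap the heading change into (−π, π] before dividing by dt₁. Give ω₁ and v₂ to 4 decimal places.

ω₁ = -0.9707, v₂ = 3.2558

heading to target = atan2(-4.5−3.5, -1.5−0) = -1.7561
Δθ = wrap(-1.7561 − -0.7854) = -0.9707; ω₁ = Δθ/dt₁ = -0.9707
distance = √((-1.5−0)² + (-4.5−3.5)²) = 8.1394; v₂ = distance/dt₂ = 3.2558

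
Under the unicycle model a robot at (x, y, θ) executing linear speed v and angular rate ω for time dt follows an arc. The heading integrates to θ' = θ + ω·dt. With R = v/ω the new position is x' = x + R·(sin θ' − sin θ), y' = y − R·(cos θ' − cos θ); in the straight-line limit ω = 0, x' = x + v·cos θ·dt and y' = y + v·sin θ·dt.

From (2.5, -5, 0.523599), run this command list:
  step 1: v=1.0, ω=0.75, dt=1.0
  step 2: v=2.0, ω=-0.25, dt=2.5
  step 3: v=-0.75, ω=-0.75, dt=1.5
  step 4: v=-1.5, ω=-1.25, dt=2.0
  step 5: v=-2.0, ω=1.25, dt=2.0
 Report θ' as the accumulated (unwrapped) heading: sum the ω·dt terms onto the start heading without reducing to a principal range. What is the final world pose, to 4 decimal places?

(5.6859, 4.9553, -0.4764)

step 1: θ'=1.2736 (R=1.3333) → pose (3.1082, -4.2358, 1.2736)
step 2: θ'=0.6486 (R=-8.0000) → pose (5.9249, -0.2030, 0.6486)
step 3: θ'=-0.4764 (R=1.0000) → pose (4.8623, -0.2948, -0.4764)
step 4: θ'=-2.9764 (R=1.2000) → pose (5.2153, 1.9553, -2.9764)
step 5: θ'=-0.4764 (R=-1.6000) → pose (5.6859, 4.9553, -0.4764)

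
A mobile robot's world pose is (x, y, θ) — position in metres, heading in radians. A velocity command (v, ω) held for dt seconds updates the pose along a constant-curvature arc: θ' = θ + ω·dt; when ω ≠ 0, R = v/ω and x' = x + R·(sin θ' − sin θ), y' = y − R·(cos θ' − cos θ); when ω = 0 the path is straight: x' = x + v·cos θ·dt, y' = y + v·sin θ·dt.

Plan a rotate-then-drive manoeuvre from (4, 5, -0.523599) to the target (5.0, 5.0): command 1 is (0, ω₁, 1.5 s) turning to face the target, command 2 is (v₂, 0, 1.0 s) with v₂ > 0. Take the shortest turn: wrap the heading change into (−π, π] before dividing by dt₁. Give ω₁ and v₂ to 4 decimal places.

heading to target = atan2(5−5, 5−4) = 0.0000
Δθ = wrap(0.0000 − -0.5236) = 0.5236; ω₁ = Δθ/dt₁ = 0.3491
distance = √((5−4)² + (5−5)²) = 1.0000; v₂ = distance/dt₂ = 1.0000

ω₁ = 0.3491, v₂ = 1.0000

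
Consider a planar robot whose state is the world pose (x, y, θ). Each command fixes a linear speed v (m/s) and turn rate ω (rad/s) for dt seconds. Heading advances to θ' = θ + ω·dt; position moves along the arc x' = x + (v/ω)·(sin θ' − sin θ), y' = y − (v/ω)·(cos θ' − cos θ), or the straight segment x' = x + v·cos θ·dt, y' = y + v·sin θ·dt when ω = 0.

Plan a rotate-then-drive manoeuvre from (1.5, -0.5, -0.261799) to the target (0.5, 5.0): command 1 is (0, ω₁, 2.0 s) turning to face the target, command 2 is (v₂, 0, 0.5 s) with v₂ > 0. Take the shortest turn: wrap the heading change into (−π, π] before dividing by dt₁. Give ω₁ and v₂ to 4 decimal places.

ω₁ = 1.0062, v₂ = 11.1803

heading to target = atan2(5−-0.5, 0.5−1.5) = 1.7506
Δθ = wrap(1.7506 − -0.2618) = 2.0124; ω₁ = Δθ/dt₁ = 1.0062
distance = √((0.5−1.5)² + (5−-0.5)²) = 5.5902; v₂ = distance/dt₂ = 11.1803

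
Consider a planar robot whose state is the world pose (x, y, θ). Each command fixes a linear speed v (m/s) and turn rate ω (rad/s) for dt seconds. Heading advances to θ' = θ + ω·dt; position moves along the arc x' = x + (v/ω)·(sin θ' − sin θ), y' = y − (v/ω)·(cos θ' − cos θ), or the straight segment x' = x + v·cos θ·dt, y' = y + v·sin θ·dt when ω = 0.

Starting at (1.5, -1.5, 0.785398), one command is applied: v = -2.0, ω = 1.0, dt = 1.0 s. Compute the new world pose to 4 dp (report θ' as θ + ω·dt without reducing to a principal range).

θ' = 0.7854 + 1.0·1.0 = 1.7854
R = v/ω = -2.0/1.0 = -2.0000
x' = 1.5 + -2.0000·(sin 1.7854 − sin 0.7854) = 0.9601
y' = -1.5 − -2.0000·(cos 1.7854 − cos 0.7854) = -3.3401

(0.9601, -3.3401, 1.7854)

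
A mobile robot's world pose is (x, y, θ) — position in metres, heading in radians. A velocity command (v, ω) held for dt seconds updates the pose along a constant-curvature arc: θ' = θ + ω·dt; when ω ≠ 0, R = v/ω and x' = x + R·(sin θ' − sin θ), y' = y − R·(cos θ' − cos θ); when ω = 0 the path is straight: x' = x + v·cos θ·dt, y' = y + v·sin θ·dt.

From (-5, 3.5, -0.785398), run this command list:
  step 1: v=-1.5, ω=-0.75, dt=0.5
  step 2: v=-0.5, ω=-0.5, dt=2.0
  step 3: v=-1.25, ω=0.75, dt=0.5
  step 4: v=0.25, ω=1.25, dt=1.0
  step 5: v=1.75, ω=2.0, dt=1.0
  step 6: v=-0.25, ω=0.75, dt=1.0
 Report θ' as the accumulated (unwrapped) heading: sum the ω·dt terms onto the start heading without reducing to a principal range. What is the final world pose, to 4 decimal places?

(-3.6160, 5.8528, 2.2146)

step 1: θ'=-1.1604 (R=2.0000) → pose (-5.4197, 4.1163, -1.1604)
step 2: θ'=-2.1604 (R=1.0000) → pose (-5.3339, 5.0713, -2.1604)
step 3: θ'=-1.7854 (R=-1.6667) → pose (-5.0907, 5.6431, -1.7854)
step 4: θ'=-0.5354 (R=0.2000) → pose (-4.9974, 5.4285, -0.5354)
step 5: θ'=1.4646 (R=0.8750) → pose (-3.6809, 6.0883, 1.4646)
step 6: θ'=2.2146 (R=-0.3333) → pose (-3.6160, 5.8528, 2.2146)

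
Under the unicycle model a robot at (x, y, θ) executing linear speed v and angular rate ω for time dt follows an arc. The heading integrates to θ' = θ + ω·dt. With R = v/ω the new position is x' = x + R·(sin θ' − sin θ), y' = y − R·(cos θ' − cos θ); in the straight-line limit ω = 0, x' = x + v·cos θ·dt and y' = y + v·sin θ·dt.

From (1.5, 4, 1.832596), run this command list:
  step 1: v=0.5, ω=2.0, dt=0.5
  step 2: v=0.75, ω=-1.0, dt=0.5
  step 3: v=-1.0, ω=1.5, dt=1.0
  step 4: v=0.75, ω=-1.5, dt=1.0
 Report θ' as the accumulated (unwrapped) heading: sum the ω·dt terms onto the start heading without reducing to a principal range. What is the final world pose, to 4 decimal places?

(1.2467, 4.3569, 2.3326)

step 1: θ'=2.8326 (R=0.2500) → pose (1.3345, 4.1735, 2.8326)
step 2: θ'=2.3326 (R=-0.7500) → pose (1.0199, 4.3703, 2.3326)
step 3: θ'=3.8326 (R=-0.6667) → pose (1.9272, 4.3167, 3.8326)
step 4: θ'=2.3326 (R=-0.5000) → pose (1.2467, 4.3569, 2.3326)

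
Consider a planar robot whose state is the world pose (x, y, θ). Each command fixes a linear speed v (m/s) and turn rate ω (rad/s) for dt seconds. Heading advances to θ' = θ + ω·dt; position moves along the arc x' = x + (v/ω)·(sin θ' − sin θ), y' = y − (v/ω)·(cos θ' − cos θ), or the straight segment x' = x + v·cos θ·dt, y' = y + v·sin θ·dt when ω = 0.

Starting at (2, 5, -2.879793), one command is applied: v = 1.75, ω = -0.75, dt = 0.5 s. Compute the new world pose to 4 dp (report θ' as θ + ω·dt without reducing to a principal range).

θ' = -2.8798 + -0.75·0.5 = -3.2548
R = v/ω = 1.75/-0.75 = -2.3333
x' = 2 + -2.3333·(sin -3.2548 − sin -2.8798) = 1.1325
y' = 5 − -2.3333·(cos -3.2548 − cos -2.8798) = 4.9354

(1.1325, 4.9354, -3.2548)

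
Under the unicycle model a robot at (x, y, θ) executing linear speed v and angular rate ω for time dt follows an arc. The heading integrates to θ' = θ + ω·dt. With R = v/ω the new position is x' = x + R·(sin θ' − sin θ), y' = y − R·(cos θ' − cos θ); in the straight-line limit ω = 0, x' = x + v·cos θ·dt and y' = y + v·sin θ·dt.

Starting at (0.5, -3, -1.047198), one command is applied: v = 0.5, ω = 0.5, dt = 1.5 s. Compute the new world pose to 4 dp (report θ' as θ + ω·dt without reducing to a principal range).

θ' = -1.0472 + 0.5·1.5 = -0.2972
R = v/ω = 0.5/0.5 = 1.0000
x' = 0.5 + 1.0000·(sin -0.2972 − sin -1.0472) = 1.0732
y' = -3 − 1.0000·(cos -0.2972 − cos -1.0472) = -3.4562

(1.0732, -3.4562, -0.2972)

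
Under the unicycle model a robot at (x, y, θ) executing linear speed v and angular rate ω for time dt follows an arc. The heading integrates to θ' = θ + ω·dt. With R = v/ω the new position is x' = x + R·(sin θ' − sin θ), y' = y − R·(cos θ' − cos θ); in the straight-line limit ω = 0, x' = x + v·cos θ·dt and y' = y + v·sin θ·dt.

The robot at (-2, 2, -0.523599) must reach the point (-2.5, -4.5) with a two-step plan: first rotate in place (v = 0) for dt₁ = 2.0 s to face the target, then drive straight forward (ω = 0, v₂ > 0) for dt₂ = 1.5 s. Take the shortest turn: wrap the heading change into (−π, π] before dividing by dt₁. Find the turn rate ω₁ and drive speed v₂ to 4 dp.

heading to target = atan2(-4.5−2, -2.5−-2) = -1.6476
Δθ = wrap(-1.6476 − -0.5236) = -1.1240; ω₁ = Δθ/dt₁ = -0.5620
distance = √((-2.5−-2)² + (-4.5−2)²) = 6.5192; v₂ = distance/dt₂ = 4.3461

ω₁ = -0.5620, v₂ = 4.3461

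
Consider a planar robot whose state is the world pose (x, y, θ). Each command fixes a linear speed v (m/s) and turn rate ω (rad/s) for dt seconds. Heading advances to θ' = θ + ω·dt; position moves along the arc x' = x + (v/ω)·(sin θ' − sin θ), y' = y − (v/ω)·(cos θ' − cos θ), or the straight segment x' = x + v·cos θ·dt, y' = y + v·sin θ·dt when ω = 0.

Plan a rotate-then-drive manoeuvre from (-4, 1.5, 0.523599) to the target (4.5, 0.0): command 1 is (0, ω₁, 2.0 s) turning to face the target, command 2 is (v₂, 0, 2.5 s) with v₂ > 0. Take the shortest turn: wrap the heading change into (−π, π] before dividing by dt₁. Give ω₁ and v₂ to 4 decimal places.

ω₁ = -0.3491, v₂ = 3.4525

heading to target = atan2(0−1.5, 4.5−-4) = -0.1747
Δθ = wrap(-0.1747 − 0.5236) = -0.6983; ω₁ = Δθ/dt₁ = -0.3491
distance = √((4.5−-4)² + (0−1.5)²) = 8.6313; v₂ = distance/dt₂ = 3.4525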